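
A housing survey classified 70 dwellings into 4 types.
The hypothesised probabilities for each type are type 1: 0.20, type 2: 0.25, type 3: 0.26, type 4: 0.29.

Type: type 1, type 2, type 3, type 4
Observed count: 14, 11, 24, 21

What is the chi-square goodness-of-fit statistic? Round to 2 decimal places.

4.29

Expected counts E_i = n·p_i: 70×0.20 = 14, 70×0.25 = 17.5, 70×0.26 = 18.2, 70×0.29 = 20.3.
χ² = (14−14)²/14 + (11−17.5)²/17.5 + (24−18.2)²/18.2 + (21−20.3)²/20.3
   = 0.000 + 2.414 + 1.848 + 0.024
Sum = 4.29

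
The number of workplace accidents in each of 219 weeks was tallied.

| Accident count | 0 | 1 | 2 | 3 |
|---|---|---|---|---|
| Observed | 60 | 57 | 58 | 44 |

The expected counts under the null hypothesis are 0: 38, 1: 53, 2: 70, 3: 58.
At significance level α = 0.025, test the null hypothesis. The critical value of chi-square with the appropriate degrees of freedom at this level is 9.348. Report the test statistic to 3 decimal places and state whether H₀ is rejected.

cat         O        E   (O−E)²/E
0          60       38    12.7368
1          57       53     0.3019
2          58       70     2.0571
3          44       58     3.3793
Sum = 18.475
df = 3. Since 18.475 > 9.348, we reject H₀.

18.475; reject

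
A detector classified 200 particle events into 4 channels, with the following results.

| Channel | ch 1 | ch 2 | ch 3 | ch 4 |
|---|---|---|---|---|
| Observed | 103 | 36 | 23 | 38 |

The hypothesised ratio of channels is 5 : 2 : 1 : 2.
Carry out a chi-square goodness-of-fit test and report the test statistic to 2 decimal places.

1.04

Ratio total = 10. Expected counts: 200×5/10 = 100, 200×2/10 = 40, 200×1/10 = 20, 200×2/10 = 40.
χ² = (103−100)²/100 + (36−40)²/40 + (23−20)²/20 + (38−40)²/40
   = 0.090 + 0.400 + 0.450 + 0.100
Sum = 1.04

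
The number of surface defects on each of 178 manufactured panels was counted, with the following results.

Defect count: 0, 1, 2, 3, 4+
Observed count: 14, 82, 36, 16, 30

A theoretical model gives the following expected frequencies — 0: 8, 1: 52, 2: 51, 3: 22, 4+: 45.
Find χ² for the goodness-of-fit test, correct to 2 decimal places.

χ² = (14−8)²/8 + (82−52)²/52 + (36−51)²/51 + (16−22)²/22 + (30−45)²/45
   = 4.500 + 17.308 + 4.412 + 1.636 + 5.000
Sum = 32.86

32.86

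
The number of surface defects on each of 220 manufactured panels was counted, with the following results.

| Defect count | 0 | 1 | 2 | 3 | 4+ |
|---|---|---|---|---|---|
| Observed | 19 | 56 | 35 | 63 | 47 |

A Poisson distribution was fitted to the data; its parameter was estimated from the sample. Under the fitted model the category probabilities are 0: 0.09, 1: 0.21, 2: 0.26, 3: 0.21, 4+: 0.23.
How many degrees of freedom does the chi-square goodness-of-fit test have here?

3

There are k = 5 categories and 1 parameter estimated from the data, so df = 5 − 1 − 1 = 3.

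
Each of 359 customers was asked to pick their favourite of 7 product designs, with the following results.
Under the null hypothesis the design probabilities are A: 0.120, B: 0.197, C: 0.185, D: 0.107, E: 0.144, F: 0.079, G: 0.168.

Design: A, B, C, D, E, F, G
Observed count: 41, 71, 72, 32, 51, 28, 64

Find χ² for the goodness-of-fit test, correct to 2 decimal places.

1.88

Expected counts E_i = n·p_i: 359×0.120 = 43.08, 359×0.197 = 70.723, 359×0.185 = 66.415, 359×0.107 = 38.413, 359×0.144 = 51.696, 359×0.079 = 28.361, 359×0.168 = 60.312.
cat         O        E   (O−E)²/E
A          41    43.08      0.100
B          71   70.723      0.001
C          72   66.415      0.470
D          32   38.413      1.071
E          51   51.696      0.009
F          28   28.361      0.005
G          64   60.312      0.226
Sum = 1.88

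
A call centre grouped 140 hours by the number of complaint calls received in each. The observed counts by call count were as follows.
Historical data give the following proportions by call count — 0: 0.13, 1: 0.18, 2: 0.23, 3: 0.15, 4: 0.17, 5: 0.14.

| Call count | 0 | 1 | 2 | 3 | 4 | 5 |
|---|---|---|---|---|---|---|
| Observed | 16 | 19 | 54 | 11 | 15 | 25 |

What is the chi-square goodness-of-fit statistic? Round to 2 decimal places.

26.05

Expected counts E_i = n·p_i: 140×0.13 = 18.2, 140×0.18 = 25.2, 140×0.23 = 32.2, 140×0.15 = 21, 140×0.17 = 23.8, 140×0.14 = 19.6.
cat         O        E   (O−E)²/E
0          16     18.2      0.266
1          19     25.2      1.525
2          54     32.2     14.759
3          11       21      4.762
4          15     23.8      3.254
5          25     19.6      1.488
Sum = 26.05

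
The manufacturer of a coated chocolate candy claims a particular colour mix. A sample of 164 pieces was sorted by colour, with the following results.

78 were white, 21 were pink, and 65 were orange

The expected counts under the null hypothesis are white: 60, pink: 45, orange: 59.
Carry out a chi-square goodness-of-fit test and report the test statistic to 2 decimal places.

χ² = (78−60)²/60 + (21−45)²/45 + (65−59)²/59
   = 5.400 + 12.800 + 0.610
Sum = 18.81

18.81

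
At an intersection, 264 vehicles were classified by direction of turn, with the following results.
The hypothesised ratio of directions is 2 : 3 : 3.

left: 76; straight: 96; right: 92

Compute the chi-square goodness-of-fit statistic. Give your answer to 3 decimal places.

Ratio total = 8. Expected counts: 264×2/8 = 66, 264×3/8 = 99, 264×3/8 = 99.
cat           O        E   (O−E)²/E
left         76       66     1.5152
straight     96       99     0.0909
right        92       99     0.4949
Sum = 2.101

2.101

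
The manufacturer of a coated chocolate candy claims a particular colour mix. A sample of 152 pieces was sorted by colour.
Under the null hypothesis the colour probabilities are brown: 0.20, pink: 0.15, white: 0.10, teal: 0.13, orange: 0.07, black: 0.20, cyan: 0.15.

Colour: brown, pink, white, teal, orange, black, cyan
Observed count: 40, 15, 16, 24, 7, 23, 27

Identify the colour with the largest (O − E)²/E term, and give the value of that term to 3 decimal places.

brown, 3.032

Expected counts E_i = n·p_i: 152×0.20 = 30.4, 152×0.15 = 22.8, 152×0.10 = 15.2, 152×0.13 = 19.76, 152×0.07 = 10.64, 152×0.20 = 30.4, 152×0.15 = 22.8.
cat         O        E   (O−E)²/E
brown      40     30.4     3.0316
pink       15     22.8     2.6684
white      16     15.2     0.0421
teal       24    19.76     0.9098
orange      7    10.64     1.2453
black      23     30.4     1.8013
cyan       27     22.8     0.7737
The largest term is for brown: 3.032.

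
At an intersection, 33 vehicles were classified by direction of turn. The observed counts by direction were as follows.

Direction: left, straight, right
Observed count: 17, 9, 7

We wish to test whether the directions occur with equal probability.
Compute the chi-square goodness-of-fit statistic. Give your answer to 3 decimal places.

Expected count for each of the 3 categories: 33/3 = 11.
left: (17 − 11)²/11 = 36/11 = 3.2727
straight: (9 − 11)²/11 = 4/11 = 0.3636
right: (7 − 11)²/11 = 16/11 = 1.4545
Sum = 5.091

5.091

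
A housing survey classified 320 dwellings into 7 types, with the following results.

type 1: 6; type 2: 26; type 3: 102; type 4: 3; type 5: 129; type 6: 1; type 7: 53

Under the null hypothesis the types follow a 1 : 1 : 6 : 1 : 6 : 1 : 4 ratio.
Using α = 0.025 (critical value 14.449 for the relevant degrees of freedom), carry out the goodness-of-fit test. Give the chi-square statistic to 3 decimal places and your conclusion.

Ratio total = 20. Expected counts: 320×1/20 = 16, 320×1/20 = 16, 320×6/20 = 96, 320×1/20 = 16, 320×6/20 = 96, 320×1/20 = 16, 320×4/20 = 64.
χ² = (6−16)²/16 + (26−16)²/16 + (102−96)²/96 + (3−16)²/16 + (129−96)²/96 + (1−16)²/16 + (53−64)²/64
   = 6.2500 + 6.2500 + 0.3750 + 10.5625 + 11.3438 + 14.0625 + 1.8906
Sum = 50.734
df = 6. Since 50.734 > 14.449, we reject H₀.

50.734; reject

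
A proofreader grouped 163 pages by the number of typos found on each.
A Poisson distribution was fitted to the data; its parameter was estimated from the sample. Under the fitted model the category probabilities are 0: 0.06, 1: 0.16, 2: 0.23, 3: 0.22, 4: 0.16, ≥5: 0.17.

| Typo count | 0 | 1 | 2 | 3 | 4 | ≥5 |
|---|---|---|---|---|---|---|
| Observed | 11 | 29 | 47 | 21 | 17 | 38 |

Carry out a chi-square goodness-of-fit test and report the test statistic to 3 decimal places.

16.032

Expected counts E_i = n·p_i: 163×0.06 = 9.78, 163×0.16 = 26.08, 163×0.23 = 37.49, 163×0.22 = 35.86, 163×0.16 = 26.08, 163×0.17 = 27.71.
χ² = (11−9.78)²/9.78 + (29−26.08)²/26.08 + (47−37.49)²/37.49 + (21−35.86)²/35.86 + (17−26.08)²/26.08 + (38−27.71)²/27.71
   = 0.1522 + 0.3269 + 2.4124 + 6.1578 + 3.1613 + 3.8212
Sum = 16.032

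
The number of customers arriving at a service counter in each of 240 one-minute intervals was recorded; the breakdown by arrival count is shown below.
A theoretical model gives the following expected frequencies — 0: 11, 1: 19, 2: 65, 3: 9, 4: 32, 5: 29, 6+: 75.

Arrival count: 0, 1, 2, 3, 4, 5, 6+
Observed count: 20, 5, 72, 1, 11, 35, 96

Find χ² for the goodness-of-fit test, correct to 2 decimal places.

χ² = (20−11)²/11 + (5−19)²/19 + (72−65)²/65 + (1−9)²/9 + (11−32)²/32 + (35−29)²/29 + (96−75)²/75
   = 7.364 + 10.316 + 0.754 + 7.111 + 13.781 + 1.241 + 5.880
Sum = 46.45

46.45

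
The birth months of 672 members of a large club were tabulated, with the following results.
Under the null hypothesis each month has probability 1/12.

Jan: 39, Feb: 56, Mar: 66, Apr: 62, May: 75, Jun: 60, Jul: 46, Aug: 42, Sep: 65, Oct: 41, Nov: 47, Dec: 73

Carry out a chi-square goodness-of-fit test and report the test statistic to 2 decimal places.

Expected count for each of the 12 categories: 672/12 = 56.
cat         O        E   (O−E)²/E
Jan        39       56      5.161
Feb        56       56      0.000
Mar        66       56      1.786
Apr        62       56      0.643
May        75       56      6.446
Jun        60       56      0.286
Jul        46       56      1.786
Aug        42       56      3.500
Sep        65       56      1.446
Oct        41       56      4.018
Nov        47       56      1.446
Dec        73       56      5.161
Sum = 31.68

31.68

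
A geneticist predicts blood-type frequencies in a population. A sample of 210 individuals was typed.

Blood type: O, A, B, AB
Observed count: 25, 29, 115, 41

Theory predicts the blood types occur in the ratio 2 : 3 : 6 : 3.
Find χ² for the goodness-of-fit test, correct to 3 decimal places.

13.822

Ratio total = 14. Expected counts: 210×2/14 = 30, 210×3/14 = 45, 210×6/14 = 90, 210×3/14 = 45.
cat         O        E   (O−E)²/E
O          25       30     0.8333
A          29       45     5.6889
B         115       90     6.9444
AB         41       45     0.3556
Sum = 13.822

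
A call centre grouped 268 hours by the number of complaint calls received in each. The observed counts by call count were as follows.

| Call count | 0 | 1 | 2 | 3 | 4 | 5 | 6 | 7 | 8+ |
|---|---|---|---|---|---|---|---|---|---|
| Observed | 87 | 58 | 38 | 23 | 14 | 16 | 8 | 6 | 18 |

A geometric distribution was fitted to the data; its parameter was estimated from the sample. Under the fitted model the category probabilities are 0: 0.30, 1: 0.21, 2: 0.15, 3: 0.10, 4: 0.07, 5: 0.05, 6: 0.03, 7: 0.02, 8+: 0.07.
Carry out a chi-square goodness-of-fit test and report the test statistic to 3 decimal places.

Expected counts E_i = n·p_i: 268×0.30 = 80.4, 268×0.21 = 56.28, 268×0.15 = 40.2, 268×0.10 = 26.8, 268×0.07 = 18.76, 268×0.05 = 13.4, 268×0.03 = 8.04, 268×0.02 = 5.36, 268×0.07 = 18.76.
cat         O        E   (O−E)²/E
0          87     80.4     0.5418
1          58    56.28     0.0526
2          38     40.2     0.1204
3          23     26.8     0.5388
4          14    18.76     1.2078
5          16     13.4     0.5045
6           8     8.04     0.0002
7           6     5.36     0.0764
8+         18    18.76     0.0308
Sum = 3.073

3.073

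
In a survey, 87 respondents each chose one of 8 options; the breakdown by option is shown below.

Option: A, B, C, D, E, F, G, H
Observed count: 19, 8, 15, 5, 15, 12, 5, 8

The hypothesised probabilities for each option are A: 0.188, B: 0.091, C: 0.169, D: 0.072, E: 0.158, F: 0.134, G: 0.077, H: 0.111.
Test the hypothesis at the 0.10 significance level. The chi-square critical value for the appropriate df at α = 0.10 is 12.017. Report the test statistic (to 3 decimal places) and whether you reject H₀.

Expected counts E_i = n·p_i: 87×0.188 = 16.356, 87×0.091 = 7.917, 87×0.169 = 14.703, 87×0.072 = 6.264, 87×0.158 = 13.746, 87×0.134 = 11.658, 87×0.077 = 6.699, 87×0.111 = 9.657.
χ² = (19−16.356)²/16.356 + (8−7.917)²/7.917 + (15−14.703)²/14.703 + (5−6.264)²/6.264 + (15−13.746)²/13.746 + (12−11.658)²/11.658 + (5−6.699)²/6.699 + (8−9.657)²/9.657
   = 0.4274 + 0.0009 + 0.0060 + 0.2551 + 0.1144 + 0.0100 + 0.4309 + 0.2843
Sum = 1.529
df = 7. Since 1.529 < 12.017, we do not reject H₀.

1.529; do not reject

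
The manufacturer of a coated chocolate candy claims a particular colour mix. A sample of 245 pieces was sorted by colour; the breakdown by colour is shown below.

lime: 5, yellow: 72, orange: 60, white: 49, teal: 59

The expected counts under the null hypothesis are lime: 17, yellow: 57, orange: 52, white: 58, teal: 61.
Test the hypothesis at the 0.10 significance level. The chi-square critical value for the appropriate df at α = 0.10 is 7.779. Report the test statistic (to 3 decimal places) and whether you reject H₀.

χ² = (5−17)²/17 + (72−57)²/57 + (60−52)²/52 + (49−58)²/58 + (59−61)²/61
   = 8.4706 + 3.9474 + 1.2308 + 1.3966 + 0.0656
Sum = 15.111
df = 4. Since 15.111 > 7.779, we reject H₀.

15.111; reject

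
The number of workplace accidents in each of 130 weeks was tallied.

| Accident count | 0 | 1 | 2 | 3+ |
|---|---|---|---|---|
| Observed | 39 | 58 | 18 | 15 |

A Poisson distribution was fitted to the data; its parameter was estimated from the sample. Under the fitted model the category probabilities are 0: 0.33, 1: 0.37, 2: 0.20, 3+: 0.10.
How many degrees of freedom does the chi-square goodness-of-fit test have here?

There are k = 4 categories and 1 parameter estimated from the data, so df = 4 − 1 − 1 = 2.

2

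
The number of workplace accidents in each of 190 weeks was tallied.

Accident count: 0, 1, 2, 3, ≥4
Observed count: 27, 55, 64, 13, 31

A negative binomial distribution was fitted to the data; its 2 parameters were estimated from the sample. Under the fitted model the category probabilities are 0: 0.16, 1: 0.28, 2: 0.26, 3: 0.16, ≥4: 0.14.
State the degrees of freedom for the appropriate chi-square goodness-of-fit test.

2

There are k = 5 categories and 2 parameters estimated from the data, so df = 5 − 1 − 2 = 2.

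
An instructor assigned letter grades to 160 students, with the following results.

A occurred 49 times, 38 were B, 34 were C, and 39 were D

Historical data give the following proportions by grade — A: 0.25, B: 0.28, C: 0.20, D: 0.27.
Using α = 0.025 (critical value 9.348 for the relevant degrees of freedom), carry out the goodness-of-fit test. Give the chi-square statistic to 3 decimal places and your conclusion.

Expected counts E_i = n·p_i: 160×0.25 = 40, 160×0.28 = 44.8, 160×0.20 = 32, 160×0.27 = 43.2.
A: (49 − 40)²/40 = 81/40 = 2.0250
B: (38 − 44.8)²/44.8 = 46.24/44.8 = 1.0321
C: (34 − 32)²/32 = 4/32 = 0.1250
D: (39 − 43.2)²/43.2 = 17.64/43.2 = 0.4083
Sum = 3.590
df = 3. Since 3.590 < 9.348, we do not reject H₀.

3.590; do not reject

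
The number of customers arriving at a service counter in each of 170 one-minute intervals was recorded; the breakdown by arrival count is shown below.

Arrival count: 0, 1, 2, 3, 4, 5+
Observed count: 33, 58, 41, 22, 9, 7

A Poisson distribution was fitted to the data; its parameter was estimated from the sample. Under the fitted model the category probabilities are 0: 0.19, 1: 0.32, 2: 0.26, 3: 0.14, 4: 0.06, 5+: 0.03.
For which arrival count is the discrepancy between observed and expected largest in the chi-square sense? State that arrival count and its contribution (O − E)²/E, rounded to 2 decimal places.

5+, 0.71

Expected counts E_i = n·p_i: 170×0.19 = 32.3, 170×0.32 = 54.4, 170×0.26 = 44.2, 170×0.14 = 23.8, 170×0.06 = 10.2, 170×0.03 = 5.1.
cat         O        E   (O−E)²/E
0          33     32.3      0.015
1          58     54.4      0.238
2          41     44.2      0.232
3          22     23.8      0.136
4           9     10.2      0.141
5+          7      5.1      0.708
The largest term is for 5+: 0.71.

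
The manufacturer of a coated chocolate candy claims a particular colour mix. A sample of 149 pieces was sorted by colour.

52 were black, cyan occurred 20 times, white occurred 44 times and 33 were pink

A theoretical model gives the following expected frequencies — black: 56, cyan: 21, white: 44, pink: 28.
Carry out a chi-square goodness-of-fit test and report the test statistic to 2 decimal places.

1.23

cat         O        E   (O−E)²/E
black      52       56      0.286
cyan       20       21      0.048
white      44       44      0.000
pink       33       28      0.893
Sum = 1.23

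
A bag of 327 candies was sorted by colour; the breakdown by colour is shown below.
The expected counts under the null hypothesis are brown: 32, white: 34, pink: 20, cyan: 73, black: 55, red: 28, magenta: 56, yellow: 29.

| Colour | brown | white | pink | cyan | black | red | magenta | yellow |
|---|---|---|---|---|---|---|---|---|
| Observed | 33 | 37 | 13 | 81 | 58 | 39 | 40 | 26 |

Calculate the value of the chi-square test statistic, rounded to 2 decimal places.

12.99

χ² = (33−32)²/32 + (37−34)²/34 + (13−20)²/20 + (81−73)²/73 + (58−55)²/55 + (39−28)²/28 + (40−56)²/56 + (26−29)²/29
   = 0.031 + 0.265 + 2.450 + 0.877 + 0.164 + 4.321 + 4.571 + 0.310
Sum = 12.99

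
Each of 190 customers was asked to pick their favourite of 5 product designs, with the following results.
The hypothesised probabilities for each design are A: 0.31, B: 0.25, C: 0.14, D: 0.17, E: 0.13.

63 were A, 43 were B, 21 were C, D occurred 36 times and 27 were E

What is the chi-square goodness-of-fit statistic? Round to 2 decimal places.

2.53

Expected counts E_i = n·p_i: 190×0.31 = 58.9, 190×0.25 = 47.5, 190×0.14 = 26.6, 190×0.17 = 32.3, 190×0.13 = 24.7.
A: (63 − 58.9)²/58.9 = 16.81/58.9 = 0.285
B: (43 − 47.5)²/47.5 = 20.25/47.5 = 0.426
C: (21 − 26.6)²/26.6 = 31.36/26.6 = 1.179
D: (36 − 32.3)²/32.3 = 13.69/32.3 = 0.424
E: (27 − 24.7)²/24.7 = 5.29/24.7 = 0.214
Sum = 2.53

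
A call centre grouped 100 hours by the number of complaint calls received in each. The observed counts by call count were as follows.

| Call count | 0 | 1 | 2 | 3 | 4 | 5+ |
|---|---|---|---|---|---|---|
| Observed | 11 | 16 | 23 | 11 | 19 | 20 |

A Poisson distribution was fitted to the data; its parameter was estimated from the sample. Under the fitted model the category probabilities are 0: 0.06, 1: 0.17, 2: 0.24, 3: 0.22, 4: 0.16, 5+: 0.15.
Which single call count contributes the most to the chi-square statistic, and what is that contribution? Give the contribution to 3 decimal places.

3, 5.500

Expected counts E_i = n·p_i: 100×0.06 = 6, 100×0.17 = 17, 100×0.24 = 24, 100×0.22 = 22, 100×0.16 = 16, 100×0.15 = 15.
χ² = (11−6)²/6 + (16−17)²/17 + (23−24)²/24 + (11−22)²/22 + (19−16)²/16 + (20−15)²/15
   = 4.1667 + 0.0588 + 0.0417 + 5.5000 + 0.5625 + 1.6667
The largest term is for 3: 5.500.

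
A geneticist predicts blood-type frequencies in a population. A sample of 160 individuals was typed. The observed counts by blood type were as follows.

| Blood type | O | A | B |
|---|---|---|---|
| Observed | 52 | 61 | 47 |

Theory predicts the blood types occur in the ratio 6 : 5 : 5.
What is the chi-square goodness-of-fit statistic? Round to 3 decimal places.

3.667

Ratio total = 16. Expected counts: 160×6/16 = 60, 160×5/16 = 50, 160×5/16 = 50.
cat         O        E   (O−E)²/E
O          52       60     1.0667
A          61       50     2.4200
B          47       50     0.1800
Sum = 3.667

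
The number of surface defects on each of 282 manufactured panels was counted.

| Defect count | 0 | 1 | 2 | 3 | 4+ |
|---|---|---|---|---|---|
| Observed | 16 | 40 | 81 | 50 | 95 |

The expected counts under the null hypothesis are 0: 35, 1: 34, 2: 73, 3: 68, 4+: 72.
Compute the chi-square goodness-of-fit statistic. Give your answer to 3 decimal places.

24.362

cat         O        E   (O−E)²/E
0          16       35    10.3143
1          40       34     1.0588
2          81       73     0.8767
3          50       68     4.7647
4+         95       72     7.3472
Sum = 24.362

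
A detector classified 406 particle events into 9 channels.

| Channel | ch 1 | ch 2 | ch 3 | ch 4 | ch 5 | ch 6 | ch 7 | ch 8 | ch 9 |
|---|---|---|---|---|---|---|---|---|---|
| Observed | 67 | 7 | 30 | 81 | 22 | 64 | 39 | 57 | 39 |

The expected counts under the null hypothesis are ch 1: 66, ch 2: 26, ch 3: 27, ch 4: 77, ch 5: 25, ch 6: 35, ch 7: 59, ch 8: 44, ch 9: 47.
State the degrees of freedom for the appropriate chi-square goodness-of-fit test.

8

There are k = 9 categories and no parameters were estimated from the data, so df = 9 − 1 = 8.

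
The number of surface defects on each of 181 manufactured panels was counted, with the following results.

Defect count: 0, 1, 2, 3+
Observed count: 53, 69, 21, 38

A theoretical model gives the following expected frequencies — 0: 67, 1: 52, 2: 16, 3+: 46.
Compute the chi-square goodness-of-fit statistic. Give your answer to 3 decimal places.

11.437

χ² = (53−67)²/67 + (69−52)²/52 + (21−16)²/16 + (38−46)²/46
   = 2.9254 + 5.5577 + 1.5625 + 1.3913
Sum = 11.437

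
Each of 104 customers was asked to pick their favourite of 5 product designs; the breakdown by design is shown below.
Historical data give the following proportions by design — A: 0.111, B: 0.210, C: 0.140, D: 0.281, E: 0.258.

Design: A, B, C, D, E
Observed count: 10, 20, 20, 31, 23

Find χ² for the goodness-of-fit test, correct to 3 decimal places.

Expected counts E_i = n·p_i: 104×0.111 = 11.544, 104×0.210 = 21.84, 104×0.140 = 14.56, 104×0.281 = 29.224, 104×0.258 = 26.832.
χ² = (10−11.544)²/11.544 + (20−21.84)²/21.84 + (20−14.56)²/14.56 + (31−29.224)²/29.224 + (23−26.832)²/26.832
   = 0.2065 + 0.1550 + 2.0325 + 0.1079 + 0.5473
Sum = 3.049

3.049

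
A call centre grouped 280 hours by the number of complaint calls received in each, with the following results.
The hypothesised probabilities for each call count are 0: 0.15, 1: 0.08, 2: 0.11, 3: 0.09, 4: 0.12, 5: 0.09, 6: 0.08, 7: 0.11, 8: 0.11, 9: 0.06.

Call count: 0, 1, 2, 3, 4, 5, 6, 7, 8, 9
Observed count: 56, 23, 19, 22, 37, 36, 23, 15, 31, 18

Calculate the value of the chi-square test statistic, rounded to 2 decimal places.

22.79

Expected counts E_i = n·p_i: 280×0.15 = 42, 280×0.08 = 22.4, 280×0.11 = 30.8, 280×0.09 = 25.2, 280×0.12 = 33.6, 280×0.09 = 25.2, 280×0.08 = 22.4, 280×0.11 = 30.8, 280×0.11 = 30.8, 280×0.06 = 16.8.
χ² = (56−42)²/42 + (23−22.4)²/22.4 + (19−30.8)²/30.8 + (22−25.2)²/25.2 + (37−33.6)²/33.6 + (36−25.2)²/25.2 + (23−22.4)²/22.4 + (15−30.8)²/30.8 + (31−30.8)²/30.8 + (18−16.8)²/16.8
   = 4.667 + 0.016 + 4.521 + 0.406 + 0.344 + 4.629 + 0.016 + 8.105 + 0.001 + 0.086
Sum = 22.79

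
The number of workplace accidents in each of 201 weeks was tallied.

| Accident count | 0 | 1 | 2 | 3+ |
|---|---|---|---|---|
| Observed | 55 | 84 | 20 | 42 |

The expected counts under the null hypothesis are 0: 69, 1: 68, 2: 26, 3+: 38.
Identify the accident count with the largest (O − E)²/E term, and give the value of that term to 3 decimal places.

1, 3.765

0: (55 − 69)²/69 = 196/69 = 2.8406
1: (84 − 68)²/68 = 256/68 = 3.7647
2: (20 − 26)²/26 = 36/26 = 1.3846
3+: (42 − 38)²/38 = 16/38 = 0.4211
The largest term is for 1: 3.765.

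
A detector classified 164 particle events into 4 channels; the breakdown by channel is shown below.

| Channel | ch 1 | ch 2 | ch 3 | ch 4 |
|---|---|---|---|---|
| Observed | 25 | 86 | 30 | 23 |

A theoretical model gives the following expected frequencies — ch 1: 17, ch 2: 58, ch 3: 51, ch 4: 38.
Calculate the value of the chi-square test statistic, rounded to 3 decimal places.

χ² = (25−17)²/17 + (86−58)²/58 + (30−51)²/51 + (23−38)²/38
   = 3.7647 + 13.5172 + 8.6471 + 5.9211
Sum = 31.850

31.850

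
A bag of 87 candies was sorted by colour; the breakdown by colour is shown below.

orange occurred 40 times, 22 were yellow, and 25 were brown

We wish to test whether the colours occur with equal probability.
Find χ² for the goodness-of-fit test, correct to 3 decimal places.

6.414

Under H₀ each category has probability 1/3, so each expected count is 87/3 = 29.
χ² = (40−29)²/29 + (22−29)²/29 + (25−29)²/29
   = 4.1724 + 1.6897 + 0.5517
Sum = 6.414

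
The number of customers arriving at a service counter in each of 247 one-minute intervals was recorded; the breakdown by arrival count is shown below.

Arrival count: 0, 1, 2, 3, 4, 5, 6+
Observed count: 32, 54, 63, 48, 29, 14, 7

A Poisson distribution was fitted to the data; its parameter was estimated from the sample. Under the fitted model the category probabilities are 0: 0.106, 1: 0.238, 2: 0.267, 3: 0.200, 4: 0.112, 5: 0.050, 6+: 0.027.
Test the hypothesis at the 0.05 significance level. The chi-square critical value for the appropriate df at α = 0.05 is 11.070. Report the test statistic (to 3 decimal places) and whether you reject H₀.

Expected counts E_i = n·p_i: 247×0.106 = 26.182, 247×0.238 = 58.786, 247×0.267 = 65.949, 247×0.200 = 49.4, 247×0.112 = 27.664, 247×0.050 = 12.35, 247×0.027 = 6.669.
χ² = (32−26.182)²/26.182 + (54−58.786)²/58.786 + (63−65.949)²/65.949 + (48−49.4)²/49.4 + (29−27.664)²/27.664 + (14−12.35)²/12.35 + (7−6.669)²/6.669
   = 1.2928 + 0.3896 + 0.1319 + 0.0397 + 0.0645 + 0.2204 + 0.0164
Sum = 2.155
df = 5. Since 2.155 < 11.070, we do not reject H₀.

2.155; do not reject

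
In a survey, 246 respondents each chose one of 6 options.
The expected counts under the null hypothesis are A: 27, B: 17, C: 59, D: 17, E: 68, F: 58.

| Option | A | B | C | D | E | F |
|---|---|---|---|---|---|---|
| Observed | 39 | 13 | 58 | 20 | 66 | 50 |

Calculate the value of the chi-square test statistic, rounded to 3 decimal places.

7.983

χ² = (39−27)²/27 + (13−17)²/17 + (58−59)²/59 + (20−17)²/17 + (66−68)²/68 + (50−58)²/58
   = 5.3333 + 0.9412 + 0.0169 + 0.5294 + 0.0588 + 1.1034
Sum = 7.983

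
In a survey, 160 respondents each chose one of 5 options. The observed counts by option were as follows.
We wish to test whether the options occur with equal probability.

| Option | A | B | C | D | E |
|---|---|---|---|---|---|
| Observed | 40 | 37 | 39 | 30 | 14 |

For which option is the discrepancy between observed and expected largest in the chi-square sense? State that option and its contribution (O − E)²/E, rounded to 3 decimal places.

Under H₀ each category has probability 1/5, so each expected count is 160/5 = 32.
A: (40 − 32)²/32 = 64/32 = 2.0000
B: (37 − 32)²/32 = 25/32 = 0.7813
C: (39 − 32)²/32 = 49/32 = 1.5313
D: (30 − 32)²/32 = 4/32 = 0.1250
E: (14 − 32)²/32 = 324/32 = 10.1250
The largest term is for E: 10.125.

E, 10.125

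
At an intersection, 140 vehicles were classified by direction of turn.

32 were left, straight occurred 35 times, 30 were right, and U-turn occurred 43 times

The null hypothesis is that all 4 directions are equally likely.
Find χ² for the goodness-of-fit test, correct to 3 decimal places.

Expected count for each of the 4 categories: 140/4 = 35.
χ² = (32−35)²/35 + (35−35)²/35 + (30−35)²/35 + (43−35)²/35
   = 0.2571 + 0.0000 + 0.7143 + 1.8286
Sum = 2.800

2.800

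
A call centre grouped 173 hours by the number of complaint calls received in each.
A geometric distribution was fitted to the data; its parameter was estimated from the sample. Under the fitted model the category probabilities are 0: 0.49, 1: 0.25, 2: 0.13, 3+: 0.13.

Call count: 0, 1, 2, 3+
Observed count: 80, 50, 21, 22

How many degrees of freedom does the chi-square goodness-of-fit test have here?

2

There are k = 4 categories and 1 parameter estimated from the data, so df = 4 − 1 − 1 = 2.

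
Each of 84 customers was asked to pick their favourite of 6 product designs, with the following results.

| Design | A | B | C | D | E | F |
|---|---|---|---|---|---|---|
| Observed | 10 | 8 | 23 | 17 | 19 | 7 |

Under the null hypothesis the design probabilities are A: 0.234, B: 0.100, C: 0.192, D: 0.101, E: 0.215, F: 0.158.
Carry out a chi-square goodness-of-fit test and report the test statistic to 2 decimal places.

Expected counts E_i = n·p_i: 84×0.234 = 19.656, 84×0.100 = 8.4, 84×0.192 = 16.128, 84×0.101 = 8.484, 84×0.215 = 18.06, 84×0.158 = 13.272.
A: (10 − 19.656)²/19.656 = 93.238336/19.656 = 4.744
B: (8 − 8.4)²/8.4 = 0.16/8.4 = 0.019
C: (23 − 16.128)²/16.128 = 47.224384/16.128 = 2.928
D: (17 − 8.484)²/8.484 = 72.522256/8.484 = 8.548
E: (19 − 18.06)²/18.06 = 0.8836/18.06 = 0.049
F: (7 − 13.272)²/13.272 = 39.337984/13.272 = 2.964
Sum = 19.25

19.25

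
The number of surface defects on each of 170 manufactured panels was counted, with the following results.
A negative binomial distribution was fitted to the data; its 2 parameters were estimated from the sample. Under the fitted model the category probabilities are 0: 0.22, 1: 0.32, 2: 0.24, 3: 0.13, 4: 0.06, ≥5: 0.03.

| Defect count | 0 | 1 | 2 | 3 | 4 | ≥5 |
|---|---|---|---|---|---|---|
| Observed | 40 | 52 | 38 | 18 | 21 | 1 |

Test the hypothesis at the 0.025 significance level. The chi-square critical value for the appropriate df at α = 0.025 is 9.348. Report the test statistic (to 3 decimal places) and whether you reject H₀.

Expected counts E_i = n·p_i: 170×0.22 = 37.4, 170×0.32 = 54.4, 170×0.24 = 40.8, 170×0.13 = 22.1, 170×0.06 = 10.2, 170×0.03 = 5.1.
χ² = (40−37.4)²/37.4 + (52−54.4)²/54.4 + (38−40.8)²/40.8 + (18−22.1)²/22.1 + (21−10.2)²/10.2 + (1−5.1)²/5.1
   = 0.1807 + 0.1059 + 0.1922 + 0.7606 + 11.4353 + 3.2961
Sum = 15.971
df = 3. Since 15.971 > 9.348, we reject H₀.

15.971; reject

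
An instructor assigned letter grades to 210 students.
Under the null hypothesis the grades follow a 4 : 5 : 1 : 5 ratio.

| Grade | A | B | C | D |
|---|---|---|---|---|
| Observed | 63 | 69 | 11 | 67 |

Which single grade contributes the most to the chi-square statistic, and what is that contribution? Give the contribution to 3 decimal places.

A, 0.875

Ratio total = 15. Expected counts: 210×4/15 = 56, 210×5/15 = 70, 210×1/15 = 14, 210×5/15 = 70.
cat         O        E   (O−E)²/E
A          63       56     0.8750
B          69       70     0.0143
C          11       14     0.6429
D          67       70     0.1286
The largest term is for A: 0.875.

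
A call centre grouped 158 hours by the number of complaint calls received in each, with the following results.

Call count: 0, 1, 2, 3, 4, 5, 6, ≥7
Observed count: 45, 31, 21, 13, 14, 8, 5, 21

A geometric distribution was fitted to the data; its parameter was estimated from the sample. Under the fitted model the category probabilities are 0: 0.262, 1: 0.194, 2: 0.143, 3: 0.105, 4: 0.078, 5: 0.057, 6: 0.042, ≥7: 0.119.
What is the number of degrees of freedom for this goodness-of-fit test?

There are k = 8 categories and 1 parameter estimated from the data, so df = 8 − 1 − 1 = 6.

6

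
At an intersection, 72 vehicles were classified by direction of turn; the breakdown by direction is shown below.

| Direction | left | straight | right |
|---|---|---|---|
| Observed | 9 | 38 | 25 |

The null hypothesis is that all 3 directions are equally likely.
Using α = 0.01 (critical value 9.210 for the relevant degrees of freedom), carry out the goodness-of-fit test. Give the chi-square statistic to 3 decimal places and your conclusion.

Under H₀ each category has probability 1/3, so each expected count is 72/3 = 24.
cat           O        E   (O−E)²/E
left          9       24     9.3750
straight     38       24     8.1667
right        25       24     0.0417
Sum = 17.583
df = 2. Since 17.583 > 9.210, we reject H₀.

17.583; reject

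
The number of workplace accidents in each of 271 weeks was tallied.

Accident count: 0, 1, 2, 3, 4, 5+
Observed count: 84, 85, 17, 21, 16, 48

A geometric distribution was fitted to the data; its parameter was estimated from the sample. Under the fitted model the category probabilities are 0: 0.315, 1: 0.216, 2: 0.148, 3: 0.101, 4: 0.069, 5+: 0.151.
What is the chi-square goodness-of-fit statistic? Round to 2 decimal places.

28.40

Expected counts E_i = n·p_i: 271×0.315 = 85.365, 271×0.216 = 58.536, 271×0.148 = 40.108, 271×0.101 = 27.371, 271×0.069 = 18.699, 271×0.151 = 40.921.
χ² = (84−85.365)²/85.365 + (85−58.536)²/58.536 + (17−40.108)²/40.108 + (21−27.371)²/27.371 + (16−18.699)²/18.699 + (48−40.921)²/40.921
   = 0.022 + 11.964 + 13.314 + 1.483 + 0.390 + 1.225
Sum = 28.40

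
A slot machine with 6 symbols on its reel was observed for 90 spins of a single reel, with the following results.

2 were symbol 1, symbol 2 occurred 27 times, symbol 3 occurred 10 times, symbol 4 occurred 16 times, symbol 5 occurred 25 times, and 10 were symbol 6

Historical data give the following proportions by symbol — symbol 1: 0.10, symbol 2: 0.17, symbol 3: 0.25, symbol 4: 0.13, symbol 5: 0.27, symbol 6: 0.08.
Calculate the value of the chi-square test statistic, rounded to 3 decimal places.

24.025

Expected counts E_i = n·p_i: 90×0.10 = 9, 90×0.17 = 15.3, 90×0.25 = 22.5, 90×0.13 = 11.7, 90×0.27 = 24.3, 90×0.08 = 7.2.
symbol 1: (2 − 9)²/9 = 49/9 = 5.4444
symbol 2: (27 − 15.3)²/15.3 = 136.89/15.3 = 8.9471
symbol 3: (10 − 22.5)²/22.5 = 156.25/22.5 = 6.9444
symbol 4: (16 − 11.7)²/11.7 = 18.49/11.7 = 1.5803
symbol 5: (25 − 24.3)²/24.3 = 0.49/24.3 = 0.0202
symbol 6: (10 − 7.2)²/7.2 = 7.84/7.2 = 1.0889
Sum = 24.025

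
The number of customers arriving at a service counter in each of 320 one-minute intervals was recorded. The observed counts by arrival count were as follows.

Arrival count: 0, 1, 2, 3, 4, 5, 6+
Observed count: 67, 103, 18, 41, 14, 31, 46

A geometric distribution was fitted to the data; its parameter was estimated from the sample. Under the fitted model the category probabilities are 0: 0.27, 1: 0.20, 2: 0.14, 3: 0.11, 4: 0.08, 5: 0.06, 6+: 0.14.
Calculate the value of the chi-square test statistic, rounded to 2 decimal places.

57.65

Expected counts E_i = n·p_i: 320×0.27 = 86.4, 320×0.20 = 64, 320×0.14 = 44.8, 320×0.11 = 35.2, 320×0.08 = 25.6, 320×0.06 = 19.2, 320×0.14 = 44.8.
0: (67 − 86.4)²/86.4 = 376.36/86.4 = 4.356
1: (103 − 64)²/64 = 1521/64 = 23.766
2: (18 − 44.8)²/44.8 = 718.24/44.8 = 16.032
3: (41 − 35.2)²/35.2 = 33.64/35.2 = 0.956
4: (14 − 25.6)²/25.6 = 134.56/25.6 = 5.256
5: (31 − 19.2)²/19.2 = 139.24/19.2 = 7.252
6+: (46 − 44.8)²/44.8 = 1.44/44.8 = 0.032
Sum = 57.65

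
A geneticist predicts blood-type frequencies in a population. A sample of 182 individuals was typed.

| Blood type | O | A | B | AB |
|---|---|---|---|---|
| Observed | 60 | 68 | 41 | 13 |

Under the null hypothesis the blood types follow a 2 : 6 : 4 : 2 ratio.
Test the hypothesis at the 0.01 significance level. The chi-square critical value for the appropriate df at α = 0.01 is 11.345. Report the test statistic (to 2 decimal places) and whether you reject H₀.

54.57; reject

Ratio total = 14. Expected counts: 182×2/14 = 26, 182×6/14 = 78, 182×4/14 = 52, 182×2/14 = 26.
cat         O        E   (O−E)²/E
O          60       26     44.462
A          68       78      1.282
B          41       52      2.327
AB         13       26      6.500
Sum = 54.57
df = 3. Since 54.57 > 11.345, we reject H₀.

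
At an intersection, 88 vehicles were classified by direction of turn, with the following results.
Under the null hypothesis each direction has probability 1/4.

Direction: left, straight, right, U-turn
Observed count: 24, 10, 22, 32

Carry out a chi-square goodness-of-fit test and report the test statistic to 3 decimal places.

11.273

Under H₀ each category has probability 1/4, so each expected count is 88/4 = 22.
cat           O        E   (O−E)²/E
left         24       22     0.1818
straight     10       22     6.5455
right        22       22     0.0000
U-turn       32       22     4.5455
Sum = 11.273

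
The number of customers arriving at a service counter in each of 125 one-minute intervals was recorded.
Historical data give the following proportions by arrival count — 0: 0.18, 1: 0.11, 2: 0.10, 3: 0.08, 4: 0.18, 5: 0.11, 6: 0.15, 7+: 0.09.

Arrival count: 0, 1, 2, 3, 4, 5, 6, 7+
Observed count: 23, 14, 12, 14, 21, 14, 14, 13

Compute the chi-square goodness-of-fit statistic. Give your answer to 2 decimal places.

3.22

Expected counts E_i = n·p_i: 125×0.18 = 22.5, 125×0.11 = 13.75, 125×0.10 = 12.5, 125×0.08 = 10, 125×0.18 = 22.5, 125×0.11 = 13.75, 125×0.15 = 18.75, 125×0.09 = 11.25.
cat         O        E   (O−E)²/E
0          23     22.5      0.011
1          14    13.75      0.005
2          12     12.5      0.020
3          14       10      1.600
4          21     22.5      0.100
5          14    13.75      0.005
6          14    18.75      1.203
7+         13    11.25      0.272
Sum = 3.22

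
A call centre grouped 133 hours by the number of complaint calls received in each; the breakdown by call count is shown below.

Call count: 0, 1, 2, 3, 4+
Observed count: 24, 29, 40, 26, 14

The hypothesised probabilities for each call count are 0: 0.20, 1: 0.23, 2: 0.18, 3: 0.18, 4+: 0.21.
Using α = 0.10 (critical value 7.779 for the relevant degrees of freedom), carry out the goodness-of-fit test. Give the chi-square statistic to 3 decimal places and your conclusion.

18.235; reject

Expected counts E_i = n·p_i: 133×0.20 = 26.6, 133×0.23 = 30.59, 133×0.18 = 23.94, 133×0.18 = 23.94, 133×0.21 = 27.93.
cat         O        E   (O−E)²/E
0          24     26.6     0.2541
1          29    30.59     0.0826
2          40    23.94    10.7738
3          26    23.94     0.1773
4+         14    27.93     6.9475
Sum = 18.235
df = 4. Since 18.235 > 7.779, we reject H₀.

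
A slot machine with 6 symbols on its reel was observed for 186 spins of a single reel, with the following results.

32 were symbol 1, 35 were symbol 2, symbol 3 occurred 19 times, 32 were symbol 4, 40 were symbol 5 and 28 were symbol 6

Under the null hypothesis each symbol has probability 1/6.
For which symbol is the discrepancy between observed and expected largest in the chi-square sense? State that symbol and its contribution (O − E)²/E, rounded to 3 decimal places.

Under H₀ each category has probability 1/6, so each expected count is 186/6 = 31.
χ² = (32−31)²/31 + (35−31)²/31 + (19−31)²/31 + (32−31)²/31 + (40−31)²/31 + (28−31)²/31
   = 0.0323 + 0.5161 + 4.6452 + 0.0323 + 2.6129 + 0.2903
The largest term is for symbol 3: 4.645.

symbol 3, 4.645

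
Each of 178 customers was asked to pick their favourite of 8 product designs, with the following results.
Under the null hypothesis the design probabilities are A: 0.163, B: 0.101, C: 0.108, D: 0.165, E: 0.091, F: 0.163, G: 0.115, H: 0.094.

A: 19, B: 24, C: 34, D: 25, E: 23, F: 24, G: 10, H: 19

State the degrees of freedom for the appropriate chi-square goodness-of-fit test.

7

There are k = 8 categories and no parameters were estimated from the data, so df = 8 − 1 = 7.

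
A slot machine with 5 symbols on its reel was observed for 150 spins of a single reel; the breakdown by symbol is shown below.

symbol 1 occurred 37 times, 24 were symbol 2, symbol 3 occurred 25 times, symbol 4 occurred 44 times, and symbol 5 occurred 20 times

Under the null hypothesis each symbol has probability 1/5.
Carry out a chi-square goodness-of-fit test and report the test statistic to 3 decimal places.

13.533

Expected count for each of the 5 categories: 150/5 = 30.
cat           O        E   (O−E)²/E
symbol 1     37       30     1.6333
symbol 2     24       30     1.2000
symbol 3     25       30     0.8333
symbol 4     44       30     6.5333
symbol 5     20       30     3.3333
Sum = 13.533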